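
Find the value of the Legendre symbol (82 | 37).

First reduce: 82 ≡ 8 (mod 37).
Pull out 2^3: since 37 ≡ 5 (mod 8), (2/37) = -1, so (2/37)^3 = -1.
Reached (1/37) = 1. Collecting the sign flips along the way, the symbol is -1.

-1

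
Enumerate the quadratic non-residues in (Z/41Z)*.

Square k = 1,…,20 (k and 41−k give the same square):
1²=1, 2²=4, 3²=9, 4²=16, 5²=25, 6²=36, 7²≡8, 8²≡23, 9²≡40, 10²≡18, 11²≡39, 12²≡21, 13²≡5, 14²≡32, 15²≡20, 16²≡10, 17²≡2, 18²≡37, 19²≡33, 20²≡31 (mod 41).
The residues are {1, 2, 4, 5, 8, 9, 10, 16, 18, 20, 21, 23, 25, 31, 32, 33, 36, 37, 39, 40}; the non-residues are the remaining 20 nonzero classes.

3 6 7 11 12 13 14 15 17 19 22 24 26 27 28 29 30 34 35 38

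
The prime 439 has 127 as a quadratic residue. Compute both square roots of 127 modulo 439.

38, 401

Since 439 ≡ 3 (mod 4), a square root of 127 is 127^((439+1)/4) = 127^110 mod 439.
Repeated squaring: 127^2≡325, 127^4≡265, 127^8≡424, 127^16≡225, 127^32≡140, 127^64≡284 (mod 439).
127^110 = 127^(64+32+8+4+2) ≡ 38 (mod 439).
Check: 38² = 1444 ≡ 127 (mod 439). The two roots are 38 and 401.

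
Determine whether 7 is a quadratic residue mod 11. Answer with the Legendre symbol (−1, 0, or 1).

Reciprocity: 7 ≡ 3 and 11 ≡ 3 (mod 4), so (7/11) = −(11/7).
Reduce top mod 7: now compute (4/7).
Pull out 2^2: since 7 ≡ 7 (mod 8), (2/7) = +1, so (2/7)^2 = +1.
Reached (1/7) = 1. Collecting the sign flips along the way, the symbol is -1.

-1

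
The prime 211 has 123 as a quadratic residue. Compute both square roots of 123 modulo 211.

Since 211 ≡ 3 (mod 4), a square root of 123 is 123^((211+1)/4) = 123^53 mod 211.
Repeated squaring: 123^2≡148, 123^4≡171, 123^8≡123, 123^16≡148, 123^32≡171 (mod 211).
123^53 = 123^(32+16+4+1) ≡ 171 (mod 211).
Check: 171² = 29241 ≡ 123 (mod 211). The two roots are 40 and 171.

40, 171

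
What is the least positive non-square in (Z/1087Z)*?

3

(2/1087) = +1, so 2 is a residue.
(3/1087) = −1, so 3 is the smallest positive non-residue mod 1087.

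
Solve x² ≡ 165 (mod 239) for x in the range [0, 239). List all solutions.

72, 167

Since 239 ≡ 3 (mod 4), a square root of 165 is 165^((239+1)/4) = 165^60 mod 239.
Repeated squaring: 165^2≡218, 165^4≡202, 165^8≡174, 165^16≡162, 165^32≡193 (mod 239).
165^60 = 165^(32+16+8+4) ≡ 72 (mod 239).
Check: 72² = 5184 ≡ 165 (mod 239). The two roots are 72 and 167.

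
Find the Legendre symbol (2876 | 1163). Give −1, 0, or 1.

First reduce: 2876 ≡ 550 (mod 1163).
Pull out 2: since 1163 ≡ 3 (mod 8), (2/1163) = -1.
Reciprocity: 275 ≡ 3 and 1163 ≡ 3 (mod 4), so (275/1163) = −(1163/275).
Reduce top mod 275: now compute (63/275).
Reciprocity: 63 ≡ 3 and 275 ≡ 3 (mod 4), so (63/275) = −(275/63).
Reduce top mod 63: now compute (23/63).
Reciprocity: 23 ≡ 3 and 63 ≡ 3 (mod 4), so (23/63) = −(63/23).
Reduce top mod 23: now compute (17/23).
Reciprocity: 17 ≡ 1 and 23 ≡ 3 (mod 4), so (17/23) = +(23/17).
Reduce top mod 17: now compute (6/17).
Pull out 2: since 17 ≡ 1 (mod 8), (2/17) = +1.
Reciprocity: 3 ≡ 3 and 17 ≡ 1 (mod 4), so (3/17) = +(17/3).
Reduce top mod 3: now compute (2/3).
Pull out 2: since 3 ≡ 3 (mod 8), (2/3) = -1.
Reached (1/3) = 1. Collecting the sign flips along the way, the symbol is -1.

-1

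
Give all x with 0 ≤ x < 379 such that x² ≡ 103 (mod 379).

122, 257

Since 379 ≡ 3 (mod 4), a square root of 103 is 103^((379+1)/4) = 103^95 mod 379.
Repeated squaring: 103^2≡376, 103^4≡9, 103^8≡81, 103^16≡118, 103^32≡280, 103^64≡326 (mod 379).
103^95 = 103^(64+16+8+4+2+1) ≡ 257 (mod 379).
Check: 257² = 66049 ≡ 103 (mod 379). The two roots are 122 and 257.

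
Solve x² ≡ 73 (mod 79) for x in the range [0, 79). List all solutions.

Since 79 ≡ 3 (mod 4), a square root of 73 is 73^((79+1)/4) = 73^20 mod 79.
Repeated squaring: 73^2≡36, 73^4≡32, 73^8≡76, 73^16≡9 (mod 79).
73^20 = 73^(16+4) ≡ 51 (mod 79).
Check: 51² = 2601 ≡ 73 (mod 79). The two roots are 28 and 51.

28, 51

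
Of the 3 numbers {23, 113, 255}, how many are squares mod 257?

(23/257) = +1 → QR.
(113/257) = +1 → QR.
(255/257) = +1 → QR.
Total quadratic residues among the 3: 3.

3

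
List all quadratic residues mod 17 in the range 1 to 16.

Square k = 1,…,8 (k and 17−k give the same square):
1²=1, 2²=4, 3²=9, 4²=16, 5²≡8, 6²≡2, 7²≡15, 8²≡13 (mod 17).
So the quadratic residues mod 17 are {1, 2, 4, 8, 9, 13, 15, 16}.

1, 2, 4, 8, 9, 13, 15, 16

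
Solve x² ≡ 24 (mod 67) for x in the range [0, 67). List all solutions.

15, 52

Since 67 ≡ 3 (mod 4), a square root of 24 is 24^((67+1)/4) = 24^17 mod 67.
Repeated squaring: 24^2≡40, 24^4≡59, 24^8≡64, 24^16≡9 (mod 67).
24^17 = 24^(16+1) ≡ 15 (mod 67).
Check: 15² = 225 ≡ 24 (mod 67). The two roots are 15 and 52.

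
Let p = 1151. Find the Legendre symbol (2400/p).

First reduce: 2400 ≡ 98 (mod 1151).
Pull out 2: since 1151 ≡ 7 (mod 8), (2/1151) = +1.
Reciprocity: 49 ≡ 1 and 1151 ≡ 3 (mod 4), so (49/1151) = +(1151/49).
Reduce top mod 49: now compute (24/49).
Pull out 2^3: since 49 ≡ 1 (mod 8), (2/49) = +1, so (2/49)^3 = +1.
Reciprocity: 3 ≡ 3 and 49 ≡ 1 (mod 4), so (3/49) = +(49/3).
Reduce top mod 3: now compute (1/3).
Reached (1/3) = 1. Collecting the sign flips along the way, the symbol is +1.

1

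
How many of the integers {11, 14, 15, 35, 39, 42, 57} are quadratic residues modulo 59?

3

(11/59) = -1 → non-residue.
(14/59) = -1 → non-residue.
(15/59) = +1 → QR.
(35/59) = +1 → QR.
(39/59) = -1 → non-residue.
(42/59) = -1 → non-residue.
(57/59) = +1 → QR.
Total quadratic residues among the 7: 3.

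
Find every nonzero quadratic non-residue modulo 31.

3, 6, 11, 12, 13, 15, 17, 21, 22, 23, 24, 26, 27, 29, 30

Square k = 1,…,15 (k and 31−k give the same square):
1²=1, 2²=4, 3²=9, 4²=16, 5²=25, 6²≡5, 7²≡18, 8²≡2, 9²≡19, 10²≡7, 11²≡28, 12²≡20, 13²≡14, 14²≡10, 15²≡8 (mod 31).
The residues are {1, 2, 4, 5, 7, 8, 9, 10, 14, 16, 18, 19, 20, 25, 28}; the non-residues are the remaining 15 nonzero classes.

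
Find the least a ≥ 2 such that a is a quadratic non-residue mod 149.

(2/149) = −1, so 2 is the smallest positive non-residue mod 149.

2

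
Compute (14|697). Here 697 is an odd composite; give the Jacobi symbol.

Pull out 2: since 697 ≡ 1 (mod 8), (2/697) = +1.
Reciprocity: 7 ≡ 3 and 697 ≡ 1 (mod 4), so (7/697) = +(697/7).
Reduce top mod 7: now compute (4/7).
Pull out 2^2: since 7 ≡ 7 (mod 8), (2/7) = +1, so (2/7)^2 = +1.
Reached (1/7) = 1. Collecting the sign flips along the way, the symbol is +1.

1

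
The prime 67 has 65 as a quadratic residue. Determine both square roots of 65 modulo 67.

Since 67 ≡ 3 (mod 4), a square root of 65 is 65^((67+1)/4) = 65^17 mod 67.
Repeated squaring: 65^2≡4, 65^4≡16, 65^8≡55, 65^16≡10 (mod 67).
65^17 = 65^(16+1) ≡ 47 (mod 67).
Check: 47² = 2209 ≡ 65 (mod 67). The two roots are 20 and 47.

20, 47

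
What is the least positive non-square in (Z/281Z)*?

3

(2/281) = +1, so 2 is a residue.
(3/281) = −1, so 3 is the smallest positive non-residue mod 281.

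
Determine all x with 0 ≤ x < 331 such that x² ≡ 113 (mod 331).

160, 171

Since 331 ≡ 3 (mod 4), a square root of 113 is 113^((331+1)/4) = 113^83 mod 331.
Repeated squaring: 113^2≡191, 113^4≡71, 113^8≡76, 113^16≡149, 113^32≡24, 113^64≡245 (mod 331).
113^83 = 113^(64+16+2+1) ≡ 171 (mod 331).
Check: 171² = 29241 ≡ 113 (mod 331). The two roots are 160 and 171.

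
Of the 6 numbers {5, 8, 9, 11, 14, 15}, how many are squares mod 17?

3

(5/17) = -1 → non-residue.
(8/17) = +1 → QR.
(9/17) = +1 → QR.
(11/17) = -1 → non-residue.
(14/17) = -1 → non-residue.
(15/17) = +1 → QR.
Total quadratic residues among the 6: 3.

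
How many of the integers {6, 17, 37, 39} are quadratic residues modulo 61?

(6/61) = -1 → non-residue.
(17/61) = -1 → non-residue.
(37/61) = -1 → non-residue.
(39/61) = +1 → QR.
Total quadratic residues among the 4: 1.

1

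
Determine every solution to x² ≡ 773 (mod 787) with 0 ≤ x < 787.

Since 787 ≡ 3 (mod 4), a square root of 773 is 773^((787+1)/4) = 773^197 mod 787.
Repeated squaring: 773^2≡196, 773^4≡640, 773^8≡360, 773^16≡532, 773^32≡491, 773^64≡259, 773^128≡186 (mod 787).
773^197 = 773^(128+64+4+1) ≡ 554 (mod 787).
Check: 554² = 306916 ≡ 773 (mod 787). The two roots are 233 and 554.

233, 554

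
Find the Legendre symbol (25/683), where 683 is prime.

1

Reciprocity: 25 ≡ 1 and 683 ≡ 3 (mod 4), so (25/683) = +(683/25).
Reduce top mod 25: now compute (8/25).
Pull out 2^3: since 25 ≡ 1 (mod 8), (2/25) = +1, so (2/25)^3 = +1.
Reached (1/25) = 1. Collecting the sign flips along the way, the symbol is +1.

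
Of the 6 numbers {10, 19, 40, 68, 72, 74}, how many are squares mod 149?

(10/149) = -1 → non-residue.
(19/149) = +1 → QR.
(40/149) = -1 → non-residue.
(68/149) = +1 → QR.
(72/149) = -1 → non-residue.
(74/149) = -1 → non-residue.
Total quadratic residues among the 6: 2.

2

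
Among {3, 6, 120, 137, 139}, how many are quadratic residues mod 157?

(3/157) = +1 → QR.
(6/157) = -1 → non-residue.
(120/157) = +1 → QR.
(137/157) = -1 → non-residue.
(139/157) = -1 → non-residue.
Total quadratic residues among the 5: 2.

2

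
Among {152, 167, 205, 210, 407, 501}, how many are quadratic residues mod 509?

(152/509) = +1 → QR.
(167/509) = +1 → QR.
(205/509) = -1 → non-residue.
(210/509) = -1 → non-residue.
(407/509) = +1 → QR.
(501/509) = -1 → non-residue.
Total quadratic residues among the 6: 3.

3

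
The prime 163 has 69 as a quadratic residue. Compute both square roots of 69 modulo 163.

Since 163 ≡ 3 (mod 4), a square root of 69 is 69^((163+1)/4) = 69^41 mod 163.
Repeated squaring: 69^2≡34, 69^4≡15, 69^8≡62, 69^16≡95, 69^32≡60 (mod 163).
69^41 = 69^(32+8+1) ≡ 118 (mod 163).
Check: 118² = 13924 ≡ 69 (mod 163). The two roots are 45 and 118.

45, 118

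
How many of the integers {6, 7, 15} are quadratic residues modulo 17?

1

(6/17) = -1 → non-residue.
(7/17) = -1 → non-residue.
(15/17) = +1 → QR.
Total quadratic residues among the 3: 1.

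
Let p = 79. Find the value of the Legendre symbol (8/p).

1

Pull out 2^3: since 79 ≡ 7 (mod 8), (2/79) = +1, so (2/79)^3 = +1.
Reached (1/79) = 1. Collecting the sign flips along the way, the symbol is +1.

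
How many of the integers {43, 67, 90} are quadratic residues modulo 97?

1

(43/97) = +1 → QR.
(67/97) = -1 → non-residue.
(90/97) = -1 → non-residue.
Total quadratic residues among the 3: 1.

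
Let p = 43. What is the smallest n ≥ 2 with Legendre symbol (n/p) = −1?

2

(2/43) = −1, so 2 is the smallest positive non-residue mod 43.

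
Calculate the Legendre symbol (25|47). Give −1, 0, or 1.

1

Reciprocity: 25 ≡ 1 and 47 ≡ 3 (mod 4), so (25/47) = +(47/25).
Reduce top mod 25: now compute (22/25).
Pull out 2: since 25 ≡ 1 (mod 8), (2/25) = +1.
Reciprocity: 11 ≡ 3 and 25 ≡ 1 (mod 4), so (11/25) = +(25/11).
Reduce top mod 11: now compute (3/11).
Reciprocity: 3 ≡ 3 and 11 ≡ 3 (mod 4), so (3/11) = −(11/3).
Reduce top mod 3: now compute (2/3).
Pull out 2: since 3 ≡ 3 (mod 8), (2/3) = -1.
Reached (1/3) = 1. Collecting the sign flips along the way, the symbol is +1.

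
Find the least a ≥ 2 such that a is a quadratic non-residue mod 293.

2

(2/293) = −1, so 2 is the smallest positive non-residue mod 293.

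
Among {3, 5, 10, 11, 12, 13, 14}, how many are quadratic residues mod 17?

1

(3/17) = -1 → non-residue.
(5/17) = -1 → non-residue.
(10/17) = -1 → non-residue.
(11/17) = -1 → non-residue.
(12/17) = -1 → non-residue.
(13/17) = +1 → QR.
(14/17) = -1 → non-residue.
Total quadratic residues among the 7: 1.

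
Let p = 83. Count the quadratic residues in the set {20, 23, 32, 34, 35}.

1

(20/83) = -1 → non-residue.
(23/83) = +1 → QR.
(32/83) = -1 → non-residue.
(34/83) = -1 → non-residue.
(35/83) = -1 → non-residue.
Total quadratic residues among the 5: 1.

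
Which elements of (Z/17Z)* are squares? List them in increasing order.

1,2,4,8,9,13,15,16

Square k = 1,…,8 (k and 17−k give the same square):
1²=1, 2²=4, 3²=9, 4²=16, 5²≡8, 6²≡2, 7²≡15, 8²≡13 (mod 17).
So the quadratic residues mod 17 are {1, 2, 4, 8, 9, 13, 15, 16}.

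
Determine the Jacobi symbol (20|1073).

-1

Pull out 2^2: since 1073 ≡ 1 (mod 8), (2/1073) = +1, so (2/1073)^2 = +1.
Reciprocity: 5 ≡ 1 and 1073 ≡ 1 (mod 4), so (5/1073) = +(1073/5).
Reduce top mod 5: now compute (3/5).
Reciprocity: 3 ≡ 3 and 5 ≡ 1 (mod 4), so (3/5) = +(5/3).
Reduce top mod 3: now compute (2/3).
Pull out 2: since 3 ≡ 3 (mod 8), (2/3) = -1.
Reached (1/3) = 1. Collecting the sign flips along the way, the symbol is -1.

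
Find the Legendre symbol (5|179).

1

Reciprocity: 5 ≡ 1 and 179 ≡ 3 (mod 4), so (5/179) = +(179/5).
Reduce top mod 5: now compute (4/5).
Pull out 2^2: since 5 ≡ 5 (mod 8), (2/5) = -1, so (2/5)^2 = +1.
Reached (1/5) = 1. Collecting the sign flips along the way, the symbol is +1.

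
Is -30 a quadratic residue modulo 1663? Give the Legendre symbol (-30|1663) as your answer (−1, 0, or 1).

First reduce: -30 ≡ 1633 (mod 1663).
Reciprocity: 1633 ≡ 1 and 1663 ≡ 3 (mod 4), so (1633/1663) = +(1663/1633).
Reduce top mod 1633: now compute (30/1633).
Pull out 2: since 1633 ≡ 1 (mod 8), (2/1633) = +1.
Reciprocity: 15 ≡ 3 and 1633 ≡ 1 (mod 4), so (15/1633) = +(1633/15).
Reduce top mod 15: now compute (13/15).
Reciprocity: 13 ≡ 1 and 15 ≡ 3 (mod 4), so (13/15) = +(15/13).
Reduce top mod 13: now compute (2/13).
Pull out 2: since 13 ≡ 5 (mod 8), (2/13) = -1.
Reached (1/13) = 1. Collecting the sign flips along the way, the symbol is -1.

-1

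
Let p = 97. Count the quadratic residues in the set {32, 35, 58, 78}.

2

(32/97) = +1 → QR.
(35/97) = +1 → QR.
(58/97) = -1 → non-residue.
(78/97) = -1 → non-residue.
Total quadratic residues among the 4: 2.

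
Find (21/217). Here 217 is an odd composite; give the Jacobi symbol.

0

Reciprocity: 21 ≡ 1 and 217 ≡ 1 (mod 4), so (21/217) = +(217/21).
Reduce top mod 21: now compute (7/21).
Reciprocity: 7 ≡ 3 and 21 ≡ 1 (mod 4), so (7/21) = +(21/7).
Reduce top mod 7: now compute (0/7).
Top reduces to 0: gcd > 1, so the symbol is 0.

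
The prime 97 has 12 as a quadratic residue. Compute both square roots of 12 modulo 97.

97 ≡ 1 (mod 4), so we find a root by search.
Trying successive values, 20² = 400 ≡ 12 (mod 97). The other root is 97 − 20 = 77.

20, 77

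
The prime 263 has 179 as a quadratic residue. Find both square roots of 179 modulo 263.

Since 263 ≡ 3 (mod 4), a square root of 179 is 179^((263+1)/4) = 179^66 mod 263.
Repeated squaring: 179^2≡218, 179^4≡184, 179^8≡192, 179^16≡44, 179^32≡95, 179^64≡83 (mod 263).
179^66 = 179^(64+2) ≡ 210 (mod 263).
Check: 210² = 44100 ≡ 179 (mod 263). The two roots are 53 and 210.

53, 210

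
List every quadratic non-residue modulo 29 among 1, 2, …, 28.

Square k = 1,…,14 (k and 29−k give the same square):
1²=1, 2²=4, 3²=9, 4²=16, 5²=25, 6²≡7, 7²≡20, 8²≡6, 9²≡23, 10²≡13, 11²≡5, 12²≡28, 13²≡24, 14²≡22 (mod 29).
The residues are {1, 4, 5, 6, 7, 9, 13, 16, 20, 22, 23, 24, 25, 28}; the non-residues are the remaining 14 nonzero classes.

2 3 8 10 11 12 14 15 17 18 19 21 26 27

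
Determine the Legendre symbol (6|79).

-1

Pull out 2: since 79 ≡ 7 (mod 8), (2/79) = +1.
Reciprocity: 3 ≡ 3 and 79 ≡ 3 (mod 4), so (3/79) = −(79/3).
Reduce top mod 3: now compute (1/3).
Reached (1/3) = 1. Collecting the sign flips along the way, the symbol is -1.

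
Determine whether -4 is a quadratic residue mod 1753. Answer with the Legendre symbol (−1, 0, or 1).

1

First reduce: -4 ≡ 1749 (mod 1753).
Reciprocity: 1749 ≡ 1 and 1753 ≡ 1 (mod 4), so (1749/1753) = +(1753/1749).
Reduce top mod 1749: now compute (4/1749).
Pull out 2^2: since 1749 ≡ 5 (mod 8), (2/1749) = -1, so (2/1749)^2 = +1.
Reached (1/1749) = 1. Collecting the sign flips along the way, the symbol is +1.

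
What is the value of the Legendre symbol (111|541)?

Reciprocity: 111 ≡ 3 and 541 ≡ 1 (mod 4), so (111/541) = +(541/111).
Reduce top mod 111: now compute (97/111).
Reciprocity: 97 ≡ 1 and 111 ≡ 3 (mod 4), so (97/111) = +(111/97).
Reduce top mod 97: now compute (14/97).
Pull out 2: since 97 ≡ 1 (mod 8), (2/97) = +1.
Reciprocity: 7 ≡ 3 and 97 ≡ 1 (mod 4), so (7/97) = +(97/7).
Reduce top mod 7: now compute (6/7).
Pull out 2: since 7 ≡ 7 (mod 8), (2/7) = +1.
Reciprocity: 3 ≡ 3 and 7 ≡ 3 (mod 4), so (3/7) = −(7/3).
Reduce top mod 3: now compute (1/3).
Reached (1/3) = 1. Collecting the sign flips along the way, the symbol is -1.

-1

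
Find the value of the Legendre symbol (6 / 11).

Pull out 2: since 11 ≡ 3 (mod 8), (2/11) = -1.
Reciprocity: 3 ≡ 3 and 11 ≡ 3 (mod 4), so (3/11) = −(11/3).
Reduce top mod 3: now compute (2/3).
Pull out 2: since 3 ≡ 3 (mod 8), (2/3) = -1.
Reached (1/3) = 1. Collecting the sign flips along the way, the symbol is -1.

-1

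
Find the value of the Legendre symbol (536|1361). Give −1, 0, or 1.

1

Pull out 2^3: since 1361 ≡ 1 (mod 8), (2/1361) = +1, so (2/1361)^3 = +1.
Reciprocity: 67 ≡ 3 and 1361 ≡ 1 (mod 4), so (67/1361) = +(1361/67).
Reduce top mod 67: now compute (21/67).
Reciprocity: 21 ≡ 1 and 67 ≡ 3 (mod 4), so (21/67) = +(67/21).
Reduce top mod 21: now compute (4/21).
Pull out 2^2: since 21 ≡ 5 (mod 8), (2/21) = -1, so (2/21)^2 = +1.
Reached (1/21) = 1. Collecting the sign flips along the way, the symbol is +1.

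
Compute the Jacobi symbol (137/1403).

Reciprocity: 137 ≡ 1 and 1403 ≡ 3 (mod 4), so (137/1403) = +(1403/137).
Reduce top mod 137: now compute (33/137).
Reciprocity: 33 ≡ 1 and 137 ≡ 1 (mod 4), so (33/137) = +(137/33).
Reduce top mod 33: now compute (5/33).
Reciprocity: 5 ≡ 1 and 33 ≡ 1 (mod 4), so (5/33) = +(33/5).
Reduce top mod 5: now compute (3/5).
Reciprocity: 3 ≡ 3 and 5 ≡ 1 (mod 4), so (3/5) = +(5/3).
Reduce top mod 3: now compute (2/3).
Pull out 2: since 3 ≡ 3 (mod 8), (2/3) = -1.
Reached (1/3) = 1. Collecting the sign flips along the way, the symbol is -1.

-1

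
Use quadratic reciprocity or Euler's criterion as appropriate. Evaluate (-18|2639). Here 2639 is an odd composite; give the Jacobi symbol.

-1

First reduce: -18 ≡ 2621 (mod 2639).
Reciprocity: 2621 ≡ 1 and 2639 ≡ 3 (mod 4), so (2621/2639) = +(2639/2621).
Reduce top mod 2621: now compute (18/2621).
Pull out 2: since 2621 ≡ 5 (mod 8), (2/2621) = -1.
Reciprocity: 9 ≡ 1 and 2621 ≡ 1 (mod 4), so (9/2621) = +(2621/9).
Reduce top mod 9: now compute (2/9).
Pull out 2: since 9 ≡ 1 (mod 8), (2/9) = +1.
Reached (1/9) = 1. Collecting the sign flips along the way, the symbol is -1.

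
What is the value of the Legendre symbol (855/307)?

Euler's criterion: (855/307) ≡ 241^153 (mod 307).
241^2 ≡ 58 (mod 307)
241^4 ≡ 294 (mod 307)
241^8 ≡ 169 (mod 307)
241^16 ≡ 10 (mod 307)
241^32 ≡ 100 (mod 307)
241^64 ≡ 176 (mod 307)
241^128 ≡ 276 (mod 307)
241^153 = 241^(128+16+8+1) ≡ 306 (mod 307).
Result is 306 ≡ −1, so (855/307) = −1.

-1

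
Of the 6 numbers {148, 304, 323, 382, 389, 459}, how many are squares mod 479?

(148/479) = -1 → non-residue.
(304/479) = -1 → non-residue.
(323/479) = +1 → QR.
(382/479) = -1 → non-residue.
(389/479) = -1 → non-residue.
(459/479) = -1 → non-residue.
Total quadratic residues among the 6: 1.

1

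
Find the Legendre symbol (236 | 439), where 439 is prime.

-1

Euler's criterion: (236/439) ≡ 236^219 (mod 439).
236^2 ≡ 382 (mod 439)
236^4 ≡ 176 (mod 439)
236^8 ≡ 246 (mod 439)
236^16 ≡ 373 (mod 439)
236^32 ≡ 405 (mod 439)
236^64 ≡ 278 (mod 439)
236^128 ≡ 20 (mod 439)
236^219 = 236^(128+64+16+8+2+1) ≡ 438 (mod 439).
Result is 438 ≡ −1, so (236/439) = −1.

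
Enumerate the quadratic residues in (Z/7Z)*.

1, 2, 4

Square k = 1,…,3 (k and 7−k give the same square):
1²=1, 2²=4, 3²≡2 (mod 7).
So the quadratic residues mod 7 are {1, 2, 4}.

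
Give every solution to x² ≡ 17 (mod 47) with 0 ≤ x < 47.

8, 39

Since 47 ≡ 3 (mod 4), a square root of 17 is 17^((47+1)/4) = 17^12 mod 47.
Repeated squaring: 17^2≡7, 17^4≡2, 17^8≡4 (mod 47).
17^12 = 17^(8+4) ≡ 8 (mod 47).
Check: 8² = 64 ≡ 17 (mod 47). The two roots are 8 and 39.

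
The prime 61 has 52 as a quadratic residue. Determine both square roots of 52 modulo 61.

61 ≡ 1 (mod 4), so we find a root by search.
Trying successive values, 28² = 784 ≡ 52 (mod 61). The other root is 61 − 28 = 33.

28, 33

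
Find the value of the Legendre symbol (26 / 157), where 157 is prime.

Pull out 2: since 157 ≡ 5 (mod 8), (2/157) = -1.
Reciprocity: 13 ≡ 1 and 157 ≡ 1 (mod 4), so (13/157) = +(157/13).
Reduce top mod 13: now compute (1/13).
Reached (1/13) = 1. Collecting the sign flips along the way, the symbol is -1.

-1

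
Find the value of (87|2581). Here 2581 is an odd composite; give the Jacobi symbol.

0

Reciprocity: 87 ≡ 3 and 2581 ≡ 1 (mod 4), so (87/2581) = +(2581/87).
Reduce top mod 87: now compute (58/87).
Pull out 2: since 87 ≡ 7 (mod 8), (2/87) = +1.
Reciprocity: 29 ≡ 1 and 87 ≡ 3 (mod 4), so (29/87) = +(87/29).
Reduce top mod 29: now compute (0/29).
Top reduces to 0: gcd > 1, so the symbol is 0.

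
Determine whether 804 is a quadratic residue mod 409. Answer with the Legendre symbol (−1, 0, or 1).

-1

First reduce: 804 ≡ 395 (mod 409).
Reciprocity: 395 ≡ 3 and 409 ≡ 1 (mod 4), so (395/409) = +(409/395).
Reduce top mod 395: now compute (14/395).
Pull out 2: since 395 ≡ 3 (mod 8), (2/395) = -1.
Reciprocity: 7 ≡ 3 and 395 ≡ 3 (mod 4), so (7/395) = −(395/7).
Reduce top mod 7: now compute (3/7).
Reciprocity: 3 ≡ 3 and 7 ≡ 3 (mod 4), so (3/7) = −(7/3).
Reduce top mod 3: now compute (1/3).
Reached (1/3) = 1. Collecting the sign flips along the way, the symbol is -1.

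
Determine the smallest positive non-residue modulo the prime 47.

5

(2/47) = +1, so 2 is a residue.
(3/47) = +1, so 3 is a residue.
(4/47) = +1, so 4 is a residue.
(5/47) = −1, so 5 is the smallest positive non-residue mod 47.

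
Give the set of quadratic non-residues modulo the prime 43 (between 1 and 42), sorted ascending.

2,3,5,7,8,12,18,19,20,22,26,27,28,29,30,32,33,34,37,39,42

Square k = 1,…,21 (k and 43−k give the same square):
1²=1, 2²=4, 3²=9, 4²=16, 5²=25, 6²=36, 7²≡6, 8²≡21, 9²≡38, 10²≡14, 11²≡35, 12²≡15, 13²≡40, 14²≡24, 15²≡10, 16²≡41, 17²≡31, 18²≡23, 19²≡17, 20²≡13, 21²≡11 (mod 43).
The residues are {1, 4, 6, 9, 10, 11, 13, 14, 15, 16, 17, 21, 23, 24, 25, 31, 35, 36, 38, 40, 41}; the non-residues are the remaining 21 nonzero classes.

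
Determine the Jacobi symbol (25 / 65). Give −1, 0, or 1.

Reciprocity: 25 ≡ 1 and 65 ≡ 1 (mod 4), so (25/65) = +(65/25).
Reduce top mod 25: now compute (15/25).
Reciprocity: 15 ≡ 3 and 25 ≡ 1 (mod 4), so (15/25) = +(25/15).
Reduce top mod 15: now compute (10/15).
Pull out 2: since 15 ≡ 7 (mod 8), (2/15) = +1.
Reciprocity: 5 ≡ 1 and 15 ≡ 3 (mod 4), so (5/15) = +(15/5).
Reduce top mod 5: now compute (0/5).
Top reduces to 0: gcd > 1, so the symbol is 0.

0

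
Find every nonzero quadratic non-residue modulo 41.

3 6 7 11 12 13 14 15 17 19 22 24 26 27 28 29 30 34 35 38

Square k = 1,…,20 (k and 41−k give the same square):
1²=1, 2²=4, 3²=9, 4²=16, 5²=25, 6²=36, 7²≡8, 8²≡23, 9²≡40, 10²≡18, 11²≡39, 12²≡21, 13²≡5, 14²≡32, 15²≡20, 16²≡10, 17²≡2, 18²≡37, 19²≡33, 20²≡31 (mod 41).
The residues are {1, 2, 4, 5, 8, 9, 10, 16, 18, 20, 21, 23, 25, 31, 32, 33, 36, 37, 39, 40}; the non-residues are the remaining 20 nonzero classes.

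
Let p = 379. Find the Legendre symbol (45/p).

Euler's criterion: (45/379) ≡ 45^189 (mod 379).
45^2 ≡ 130 (mod 379)
45^4 ≡ 224 (mod 379)
45^8 ≡ 148 (mod 379)
45^16 ≡ 301 (mod 379)
45^32 ≡ 20 (mod 379)
45^64 ≡ 21 (mod 379)
45^128 ≡ 62 (mod 379)
45^189 = 45^(128+32+16+8+4+1) ≡ 1 (mod 379).
Result is 1, so (45/379) = 1.

1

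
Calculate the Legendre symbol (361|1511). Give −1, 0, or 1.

1

Reciprocity: 361 ≡ 1 and 1511 ≡ 3 (mod 4), so (361/1511) = +(1511/361).
Reduce top mod 361: now compute (67/361).
Reciprocity: 67 ≡ 3 and 361 ≡ 1 (mod 4), so (67/361) = +(361/67).
Reduce top mod 67: now compute (26/67).
Pull out 2: since 67 ≡ 3 (mod 8), (2/67) = -1.
Reciprocity: 13 ≡ 1 and 67 ≡ 3 (mod 4), so (13/67) = +(67/13).
Reduce top mod 13: now compute (2/13).
Pull out 2: since 13 ≡ 5 (mod 8), (2/13) = -1.
Reached (1/13) = 1. Collecting the sign flips along the way, the symbol is +1.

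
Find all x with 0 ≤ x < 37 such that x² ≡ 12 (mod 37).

37 ≡ 1 (mod 4), so we find a root by search.
Trying successive values, 7² = 49 ≡ 12 (mod 37). The other root is 37 − 7 = 30.

7, 30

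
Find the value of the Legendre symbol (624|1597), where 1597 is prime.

-1

Pull out 2^4: since 1597 ≡ 5 (mod 8), (2/1597) = -1, so (2/1597)^4 = +1.
Reciprocity: 39 ≡ 3 and 1597 ≡ 1 (mod 4), so (39/1597) = +(1597/39).
Reduce top mod 39: now compute (37/39).
Reciprocity: 37 ≡ 1 and 39 ≡ 3 (mod 4), so (37/39) = +(39/37).
Reduce top mod 37: now compute (2/37).
Pull out 2: since 37 ≡ 5 (mod 8), (2/37) = -1.
Reached (1/37) = 1. Collecting the sign flips along the way, the symbol is -1.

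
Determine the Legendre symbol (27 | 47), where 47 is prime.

1

Reciprocity: 27 ≡ 3 and 47 ≡ 3 (mod 4), so (27/47) = −(47/27).
Reduce top mod 27: now compute (20/27).
Pull out 2^2: since 27 ≡ 3 (mod 8), (2/27) = -1, so (2/27)^2 = +1.
Reciprocity: 5 ≡ 1 and 27 ≡ 3 (mod 4), so (5/27) = +(27/5).
Reduce top mod 5: now compute (2/5).
Pull out 2: since 5 ≡ 5 (mod 8), (2/5) = -1.
Reached (1/5) = 1. Collecting the sign flips along the way, the symbol is +1.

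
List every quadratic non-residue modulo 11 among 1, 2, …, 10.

Square k = 1,…,5 (k and 11−k give the same square):
1²=1, 2²=4, 3²=9, 4²≡5, 5²≡3 (mod 11).
The residues are {1, 3, 4, 5, 9}; the non-residues are the remaining 5 nonzero classes.

2,6,7,8,10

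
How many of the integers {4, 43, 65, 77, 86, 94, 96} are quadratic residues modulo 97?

(4/97) = +1 → QR.
(43/97) = +1 → QR.
(65/97) = +1 → QR.
(77/97) = -1 → non-residue.
(86/97) = +1 → QR.
(94/97) = +1 → QR.
(96/97) = +1 → QR.
Total quadratic residues among the 7: 6.

6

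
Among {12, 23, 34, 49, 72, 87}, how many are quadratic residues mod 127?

(12/127) = -1 → non-residue.
(23/127) = -1 → non-residue.
(34/127) = +1 → QR.
(49/127) = +1 → QR.
(72/127) = +1 → QR.
(87/127) = +1 → QR.
Total quadratic residues among the 6: 4.

4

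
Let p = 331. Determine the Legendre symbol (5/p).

1

Euler's criterion: (5/331) ≡ 5^165 (mod 331).
5^2 ≡ 25 (mod 331)
5^4 ≡ 294 (mod 331)
5^8 ≡ 45 (mod 331)
5^16 ≡ 39 (mod 331)
5^32 ≡ 197 (mod 331)
5^64 ≡ 82 (mod 331)
5^128 ≡ 104 (mod 331)
5^165 = 5^(128+32+4+1) ≡ 1 (mod 331).
Result is 1, so (5/331) = 1.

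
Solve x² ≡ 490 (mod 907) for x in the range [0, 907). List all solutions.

48, 859

Since 907 ≡ 3 (mod 4), a square root of 490 is 490^((907+1)/4) = 490^227 mod 907.
Repeated squaring: 490^2≡652, 490^4≡628, 490^8≡746, 490^16≡525, 490^32≡804, 490^64≡632, 490^128≡344 (mod 907).
490^227 = 490^(128+64+32+2+1) ≡ 859 (mod 907).
Check: 859² = 737881 ≡ 490 (mod 907). The two roots are 48 and 859.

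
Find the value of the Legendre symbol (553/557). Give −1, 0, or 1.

1

Reciprocity: 553 ≡ 1 and 557 ≡ 1 (mod 4), so (553/557) = +(557/553).
Reduce top mod 553: now compute (4/553).
Pull out 2^2: since 553 ≡ 1 (mod 8), (2/553) = +1, so (2/553)^2 = +1.
Reached (1/553) = 1. Collecting the sign flips along the way, the symbol is +1.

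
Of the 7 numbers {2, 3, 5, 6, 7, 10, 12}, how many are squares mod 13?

3

(2/13) = -1 → non-residue.
(3/13) = +1 → QR.
(5/13) = -1 → non-residue.
(6/13) = -1 → non-residue.
(7/13) = -1 → non-residue.
(10/13) = +1 → QR.
(12/13) = +1 → QR.
Total quadratic residues among the 7: 3.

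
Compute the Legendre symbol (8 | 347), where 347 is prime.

Pull out 2^3: since 347 ≡ 3 (mod 8), (2/347) = -1, so (2/347)^3 = -1.
Reached (1/347) = 1. Collecting the sign flips along the way, the symbol is -1.

-1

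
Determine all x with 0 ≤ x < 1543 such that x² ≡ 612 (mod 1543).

Since 1543 ≡ 3 (mod 4), a square root of 612 is 612^((1543+1)/4) = 612^386 mod 1543.
Repeated squaring: 612^2≡1138, 612^4≡467, 612^8≡526, 612^16≡479, 612^32≡1077, 612^64≡1136, 612^128≡548, 612^256≡962 (mod 1543).
612^386 = 612^(256+128+2) ≡ 173 (mod 1543).
Check: 173² = 29929 ≡ 612 (mod 1543). The two roots are 173 and 1370.

173, 1370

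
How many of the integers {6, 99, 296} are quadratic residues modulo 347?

(6/347) = -1 → non-residue.
(99/347) = +1 → QR.
(296/347) = +1 → QR.
Total quadratic residues among the 3: 2.

2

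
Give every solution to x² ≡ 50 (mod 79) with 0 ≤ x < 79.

34, 45

Since 79 ≡ 3 (mod 4), a square root of 50 is 50^((79+1)/4) = 50^20 mod 79.
Repeated squaring: 50^2≡51, 50^4≡73, 50^8≡36, 50^16≡32 (mod 79).
50^20 = 50^(16+4) ≡ 45 (mod 79).
Check: 45² = 2025 ≡ 50 (mod 79). The two roots are 34 and 45.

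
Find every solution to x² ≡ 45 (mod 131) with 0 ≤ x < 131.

Since 131 ≡ 3 (mod 4), a square root of 45 is 45^((131+1)/4) = 45^33 mod 131.
Repeated squaring: 45^2≡60, 45^4≡63, 45^8≡39, 45^16≡80, 45^32≡112 (mod 131).
45^33 = 45^(32+1) ≡ 62 (mod 131).
Check: 62² = 3844 ≡ 45 (mod 131). The two roots are 62 and 69.

62, 69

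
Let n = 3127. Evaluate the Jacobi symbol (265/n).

0

Reciprocity: 265 ≡ 1 and 3127 ≡ 3 (mod 4), so (265/3127) = +(3127/265).
Reduce top mod 265: now compute (212/265).
Pull out 2^2: since 265 ≡ 1 (mod 8), (2/265) = +1, so (2/265)^2 = +1.
Reciprocity: 53 ≡ 1 and 265 ≡ 1 (mod 4), so (53/265) = +(265/53).
Reduce top mod 53: now compute (0/53).
Top reduces to 0: gcd > 1, so the symbol is 0.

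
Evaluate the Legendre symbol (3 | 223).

Reciprocity: 3 ≡ 3 and 223 ≡ 3 (mod 4), so (3/223) = −(223/3).
Reduce top mod 3: now compute (1/3).
Reached (1/3) = 1. Collecting the sign flips along the way, the symbol is -1.

-1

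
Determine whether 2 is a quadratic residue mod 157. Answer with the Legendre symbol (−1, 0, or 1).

-1

Euler's criterion: (2/157) ≡ 2^78 (mod 157).
2^2 ≡ 4 (mod 157)
2^4 ≡ 16 (mod 157)
2^8 ≡ 99 (mod 157)
2^16 ≡ 67 (mod 157)
2^32 ≡ 93 (mod 157)
2^64 ≡ 14 (mod 157)
2^78 = 2^(64+8+4+2) ≡ 156 (mod 157).
Result is 156 ≡ −1, so (2/157) = −1.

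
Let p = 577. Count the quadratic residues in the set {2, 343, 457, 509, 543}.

(2/577) = +1 → QR.
(343/577) = -1 → non-residue.
(457/577) = -1 → non-residue.
(509/577) = +1 → QR.
(543/577) = +1 → QR.
Total quadratic residues among the 5: 3.

3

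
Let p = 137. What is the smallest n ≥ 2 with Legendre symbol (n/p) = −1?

(2/137) = +1, so 2 is a residue.
(3/137) = −1, so 3 is the smallest positive non-residue mod 137.

3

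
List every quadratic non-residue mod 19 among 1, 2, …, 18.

2, 3, 8, 10, 12, 13, 14, 15, 18

Square k = 1,…,9 (k and 19−k give the same square):
1²=1, 2²=4, 3²=9, 4²=16, 5²≡6, 6²≡17, 7²≡11, 8²≡7, 9²≡5 (mod 19).
The residues are {1, 4, 5, 6, 7, 9, 11, 16, 17}; the non-residues are the remaining 9 nonzero classes.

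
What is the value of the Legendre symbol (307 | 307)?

First reduce: 307 ≡ 0 (mod 307).
Top reduces to 0: gcd > 1, so the symbol is 0.

0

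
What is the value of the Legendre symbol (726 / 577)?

1

First reduce: 726 ≡ 149 (mod 577).
Reciprocity: 149 ≡ 1 and 577 ≡ 1 (mod 4), so (149/577) = +(577/149).
Reduce top mod 149: now compute (130/149).
Pull out 2: since 149 ≡ 5 (mod 8), (2/149) = -1.
Reciprocity: 65 ≡ 1 and 149 ≡ 1 (mod 4), so (65/149) = +(149/65).
Reduce top mod 65: now compute (19/65).
Reciprocity: 19 ≡ 3 and 65 ≡ 1 (mod 4), so (19/65) = +(65/19).
Reduce top mod 19: now compute (8/19).
Pull out 2^3: since 19 ≡ 3 (mod 8), (2/19) = -1, so (2/19)^3 = -1.
Reached (1/19) = 1. Collecting the sign flips along the way, the symbol is +1.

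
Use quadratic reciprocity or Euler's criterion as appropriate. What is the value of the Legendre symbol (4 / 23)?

1

Euler's criterion: (4/23) ≡ 4^11 (mod 23).
4^2 ≡ 16 (mod 23)
4^4 ≡ 3 (mod 23)
4^8 ≡ 9 (mod 23)
4^11 = 4^(8+2+1) ≡ 1 (mod 23).
Result is 1, so (4/23) = 1.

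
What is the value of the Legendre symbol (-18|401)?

First reduce: -18 ≡ 383 (mod 401).
Reciprocity: 383 ≡ 3 and 401 ≡ 1 (mod 4), so (383/401) = +(401/383).
Reduce top mod 383: now compute (18/383).
Pull out 2: since 383 ≡ 7 (mod 8), (2/383) = +1.
Reciprocity: 9 ≡ 1 and 383 ≡ 3 (mod 4), so (9/383) = +(383/9).
Reduce top mod 9: now compute (5/9).
Reciprocity: 5 ≡ 1 and 9 ≡ 1 (mod 4), so (5/9) = +(9/5).
Reduce top mod 5: now compute (4/5).
Pull out 2^2: since 5 ≡ 5 (mod 8), (2/5) = -1, so (2/5)^2 = +1.
Reached (1/5) = 1. Collecting the sign flips along the way, the symbol is +1.

1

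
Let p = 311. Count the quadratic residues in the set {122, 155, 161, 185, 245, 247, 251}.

1

(122/311) = -1 → non-residue.
(155/311) = -1 → non-residue.
(161/311) = -1 → non-residue.
(185/311) = -1 → non-residue.
(245/311) = +1 → QR.
(247/311) = -1 → non-residue.
(251/311) = -1 → non-residue.
Total quadratic residues among the 7: 1.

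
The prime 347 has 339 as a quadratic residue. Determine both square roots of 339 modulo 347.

Since 347 ≡ 3 (mod 4), a square root of 339 is 339^((347+1)/4) = 339^87 mod 347.
Repeated squaring: 339^2≡64, 339^4≡279, 339^8≡113, 339^16≡277, 339^32≡42, 339^64≡29 (mod 347).
339^87 = 339^(64+16+4+2+1) ≡ 133 (mod 347).
Check: 133² = 17689 ≡ 339 (mod 347). The two roots are 133 and 214.

133, 214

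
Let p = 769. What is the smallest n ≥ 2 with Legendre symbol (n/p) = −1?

(2/769) = +1, so 2 is a residue.
(3/769) = +1, so 3 is a residue.
(4/769) = +1, so 4 is a residue.
(5/769) = +1, so 5 is a residue.
(6/769) = +1, so 6 is a residue.
(7/769) = −1, so 7 is the smallest positive non-residue mod 769.

7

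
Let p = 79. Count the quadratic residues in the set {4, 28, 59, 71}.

1

(4/79) = +1 → QR.
(28/79) = -1 → non-residue.
(59/79) = -1 → non-residue.
(71/79) = -1 → non-residue.
Total quadratic residues among the 4: 1.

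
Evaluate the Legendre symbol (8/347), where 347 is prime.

-1

Euler's criterion: (8/347) ≡ 8^173 (mod 347).
8^2 ≡ 64 (mod 347)
8^4 ≡ 279 (mod 347)
8^8 ≡ 113 (mod 347)
8^16 ≡ 277 (mod 347)
8^32 ≡ 42 (mod 347)
8^64 ≡ 29 (mod 347)
8^128 ≡ 147 (mod 347)
8^173 = 8^(128+32+8+4+1) ≡ 346 (mod 347).
Result is 346 ≡ −1, so (8/347) = −1.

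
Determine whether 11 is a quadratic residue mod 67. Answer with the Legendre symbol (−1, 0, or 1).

Reciprocity: 11 ≡ 3 and 67 ≡ 3 (mod 4), so (11/67) = −(67/11).
Reduce top mod 11: now compute (1/11).
Reached (1/11) = 1. Collecting the sign flips along the way, the symbol is -1.

-1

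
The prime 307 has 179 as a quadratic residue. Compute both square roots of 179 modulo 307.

57, 250

Since 307 ≡ 3 (mod 4), a square root of 179 is 179^((307+1)/4) = 179^77 mod 307.
Repeated squaring: 179^2≡113, 179^4≡182, 179^8≡275, 179^16≡103, 179^32≡171, 179^64≡76 (mod 307).
179^77 = 179^(64+8+4+1) ≡ 250 (mod 307).
Check: 250² = 62500 ≡ 179 (mod 307). The two roots are 57 and 250.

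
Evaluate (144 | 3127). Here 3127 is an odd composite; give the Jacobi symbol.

1

Pull out 2^4: since 3127 ≡ 7 (mod 8), (2/3127) = +1, so (2/3127)^4 = +1.
Reciprocity: 9 ≡ 1 and 3127 ≡ 3 (mod 4), so (9/3127) = +(3127/9).
Reduce top mod 9: now compute (4/9).
Pull out 2^2: since 9 ≡ 1 (mod 8), (2/9) = +1, so (2/9)^2 = +1.
Reached (1/9) = 1. Collecting the sign flips along the way, the symbol is +1.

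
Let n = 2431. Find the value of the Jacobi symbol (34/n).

0

Pull out 2: since 2431 ≡ 7 (mod 8), (2/2431) = +1.
Reciprocity: 17 ≡ 1 and 2431 ≡ 3 (mod 4), so (17/2431) = +(2431/17).
Reduce top mod 17: now compute (0/17).
Top reduces to 0: gcd > 1, so the symbol is 0.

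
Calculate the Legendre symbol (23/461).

1

Reciprocity: 23 ≡ 3 and 461 ≡ 1 (mod 4), so (23/461) = +(461/23).
Reduce top mod 23: now compute (1/23).
Reached (1/23) = 1. Collecting the sign flips along the way, the symbol is +1.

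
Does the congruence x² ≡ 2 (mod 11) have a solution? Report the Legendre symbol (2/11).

Euler's criterion: (2/11) ≡ 2^5 (mod 11).
2^2 ≡ 4 (mod 11)
2^4 ≡ 5 (mod 11)
2^5 = 2^(4+1) ≡ 10 (mod 11).
Result is 10 ≡ −1, so (2/11) = −1.

-1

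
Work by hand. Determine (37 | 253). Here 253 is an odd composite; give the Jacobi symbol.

Reciprocity: 37 ≡ 1 and 253 ≡ 1 (mod 4), so (37/253) = +(253/37).
Reduce top mod 37: now compute (31/37).
Reciprocity: 31 ≡ 3 and 37 ≡ 1 (mod 4), so (31/37) = +(37/31).
Reduce top mod 31: now compute (6/31).
Pull out 2: since 31 ≡ 7 (mod 8), (2/31) = +1.
Reciprocity: 3 ≡ 3 and 31 ≡ 3 (mod 4), so (3/31) = −(31/3).
Reduce top mod 3: now compute (1/3).
Reached (1/3) = 1. Collecting the sign flips along the way, the symbol is -1.

-1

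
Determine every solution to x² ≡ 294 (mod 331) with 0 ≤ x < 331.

25, 306

Since 331 ≡ 3 (mod 4), a square root of 294 is 294^((331+1)/4) = 294^83 mod 331.
Repeated squaring: 294^2≡45, 294^4≡39, 294^8≡197, 294^16≡82, 294^32≡104, 294^64≡224 (mod 331).
294^83 = 294^(64+16+2+1) ≡ 25 (mod 331).
Check: 25² = 625 ≡ 294 (mod 331). The two roots are 25 and 306.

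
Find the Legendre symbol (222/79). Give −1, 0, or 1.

Euler's criterion: (222/79) ≡ 64^39 (mod 79).
64^2 ≡ 67 (mod 79)
64^4 ≡ 65 (mod 79)
64^8 ≡ 38 (mod 79)
64^16 ≡ 22 (mod 79)
64^32 ≡ 10 (mod 79)
64^39 = 64^(32+4+2+1) ≡ 1 (mod 79).
Result is 1, so (222/79) = 1.

1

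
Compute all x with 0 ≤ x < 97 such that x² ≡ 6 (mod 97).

97 ≡ 1 (mod 4), so we find a root by search.
Trying successive values, 43² = 1849 ≡ 6 (mod 97). The other root is 97 − 43 = 54.

43, 54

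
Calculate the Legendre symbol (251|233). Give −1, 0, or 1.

First reduce: 251 ≡ 18 (mod 233).
Pull out 2: since 233 ≡ 1 (mod 8), (2/233) = +1.
Reciprocity: 9 ≡ 1 and 233 ≡ 1 (mod 4), so (9/233) = +(233/9).
Reduce top mod 9: now compute (8/9).
Pull out 2^3: since 9 ≡ 1 (mod 8), (2/9) = +1, so (2/9)^3 = +1.
Reached (1/9) = 1. Collecting the sign flips along the way, the symbol is +1.

1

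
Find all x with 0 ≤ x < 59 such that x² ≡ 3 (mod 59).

Since 59 ≡ 3 (mod 4), a square root of 3 is 3^((59+1)/4) = 3^15 mod 59.
Repeated squaring: 3^2≡9, 3^4≡22, 3^8≡12 (mod 59).
3^15 = 3^(8+4+2+1) ≡ 48 (mod 59).
Check: 48² = 2304 ≡ 3 (mod 59). The two roots are 11 and 48.

11, 48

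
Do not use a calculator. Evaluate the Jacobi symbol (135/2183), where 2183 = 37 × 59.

-1

Reciprocity: 135 ≡ 3 and 2183 ≡ 3 (mod 4), so (135/2183) = −(2183/135).
Reduce top mod 135: now compute (23/135).
Reciprocity: 23 ≡ 3 and 135 ≡ 3 (mod 4), so (23/135) = −(135/23).
Reduce top mod 23: now compute (20/23).
Pull out 2^2: since 23 ≡ 7 (mod 8), (2/23) = +1, so (2/23)^2 = +1.
Reciprocity: 5 ≡ 1 and 23 ≡ 3 (mod 4), so (5/23) = +(23/5).
Reduce top mod 5: now compute (3/5).
Reciprocity: 3 ≡ 3 and 5 ≡ 1 (mod 4), so (3/5) = +(5/3).
Reduce top mod 3: now compute (2/3).
Pull out 2: since 3 ≡ 3 (mod 8), (2/3) = -1.
Reached (1/3) = 1. Collecting the sign flips along the way, the symbol is -1.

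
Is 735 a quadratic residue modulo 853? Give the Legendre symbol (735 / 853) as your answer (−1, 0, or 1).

Reciprocity: 735 ≡ 3 and 853 ≡ 1 (mod 4), so (735/853) = +(853/735).
Reduce top mod 735: now compute (118/735).
Pull out 2: since 735 ≡ 7 (mod 8), (2/735) = +1.
Reciprocity: 59 ≡ 3 and 735 ≡ 3 (mod 4), so (59/735) = −(735/59).
Reduce top mod 59: now compute (27/59).
Reciprocity: 27 ≡ 3 and 59 ≡ 3 (mod 4), so (27/59) = −(59/27).
Reduce top mod 27: now compute (5/27).
Reciprocity: 5 ≡ 1 and 27 ≡ 3 (mod 4), so (5/27) = +(27/5).
Reduce top mod 5: now compute (2/5).
Pull out 2: since 5 ≡ 5 (mod 8), (2/5) = -1.
Reached (1/5) = 1. Collecting the sign flips along the way, the symbol is -1.

-1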